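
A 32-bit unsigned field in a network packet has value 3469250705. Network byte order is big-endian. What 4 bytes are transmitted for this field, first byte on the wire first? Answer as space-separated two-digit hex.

3469250705 in hexadecimal, padded to 32 bits, is 0xCEC89091.
Split into bytes (most-significant first): CE C8 90 91.
In big-endian order the high byte comes first in memory.
So the memory order matches the most-significant-first order: CE C8 90 91.

CE C8 90 91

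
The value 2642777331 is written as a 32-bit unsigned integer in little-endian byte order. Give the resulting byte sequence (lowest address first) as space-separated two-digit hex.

2642777331 in hexadecimal, padded to 32 bits, is 0x9D8594F3.
Split into bytes (most-significant first): 9D 85 94 F3.
In little-endian order the low byte comes first in memory.
So at ascending addresses the bytes are F3 94 85 9D.

F3 94 85 9D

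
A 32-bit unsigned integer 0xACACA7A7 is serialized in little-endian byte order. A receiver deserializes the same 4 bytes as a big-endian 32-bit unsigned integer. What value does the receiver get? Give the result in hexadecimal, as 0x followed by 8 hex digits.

0xA7A7ACAC

Stored little-endian, the bytes at ascending addresses are A7 A7 AC AC.
Read back as big-endian, the last byte is least significant, giving 0xA7A7ACAC.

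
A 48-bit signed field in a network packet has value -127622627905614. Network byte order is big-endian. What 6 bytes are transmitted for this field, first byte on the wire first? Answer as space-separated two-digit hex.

Two's complement of -127622627905614 in 48 bits: 127622627905614 = 0x74127566D04E; invert → 0x8BED8A992FB1; add 1 → 0x8BED8A992FB2.
Split into bytes (most-significant first): 8B ED 8A 99 2F B2.
In big-endian order the high byte comes first in memory.
So the memory order matches the most-significant-first order: 8B ED 8A 99 2F B2.

8B ED 8A 99 2F B2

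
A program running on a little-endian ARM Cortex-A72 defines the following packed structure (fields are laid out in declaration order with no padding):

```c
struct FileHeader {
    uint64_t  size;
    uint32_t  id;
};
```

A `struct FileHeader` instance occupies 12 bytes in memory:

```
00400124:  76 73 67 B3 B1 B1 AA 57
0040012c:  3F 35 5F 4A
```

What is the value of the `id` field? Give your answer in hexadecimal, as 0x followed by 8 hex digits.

0x4A5F353F

`id` follows `size` (8 bytes), so it starts at byte offset 8 and occupies 4 bytes.
Bytes at offsets 8..11: 3F 35 5F 4A.
Little-endian stores the least-significant byte at the lowest address.
Reassemble most-significant byte first: 4A 5F 35 3F → 0x4A5F353F.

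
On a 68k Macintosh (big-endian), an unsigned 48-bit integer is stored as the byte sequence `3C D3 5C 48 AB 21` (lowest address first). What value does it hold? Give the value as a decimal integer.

In big-endian order the high byte comes first in memory.
The bytes are already most-significant first: 0x3CD35C48AB21.
0x3CD35C48AB21 = 66878484032289.

66878484032289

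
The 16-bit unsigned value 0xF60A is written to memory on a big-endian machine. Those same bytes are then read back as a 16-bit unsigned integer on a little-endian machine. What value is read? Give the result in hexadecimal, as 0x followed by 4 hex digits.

0x0AF6

Stored big-endian, the bytes at ascending addresses are F6 0A.
Read back as little-endian, the first byte is least significant, giving 0x0AF6.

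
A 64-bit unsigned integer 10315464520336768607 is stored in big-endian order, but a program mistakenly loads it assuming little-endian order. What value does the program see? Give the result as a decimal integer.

6881168020604200847

10315464520336768607 in 64-bit hexadecimal is 0x8F27E453DBD17E5F.
Stored big-endian, the bytes at ascending addresses are 8F 27 E4 53 DB D1 7E 5F.
Read back as little-endian, the first byte is least significant, giving 0x5F7ED1DB53E4278F.
0x5F7ED1DB53E4278F = 6881168020604200847.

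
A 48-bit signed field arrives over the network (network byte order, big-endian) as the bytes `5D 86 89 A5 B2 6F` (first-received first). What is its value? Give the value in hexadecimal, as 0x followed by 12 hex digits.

0x5D8689A5B26F

Big-endian: lowest address holds the most-significant byte.
The bytes are already most-significant first: 0x5D8689A5B26F.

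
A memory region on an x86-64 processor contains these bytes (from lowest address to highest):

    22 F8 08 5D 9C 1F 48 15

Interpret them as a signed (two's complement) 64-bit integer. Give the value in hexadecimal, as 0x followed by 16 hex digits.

0x15481F9C5D08F822

Little-endian stores the least-significant byte at the lowest address.
Reassemble most-significant byte first: 15 48 1F 9C 5D 08 F8 22 → 0x15481F9C5D08F822.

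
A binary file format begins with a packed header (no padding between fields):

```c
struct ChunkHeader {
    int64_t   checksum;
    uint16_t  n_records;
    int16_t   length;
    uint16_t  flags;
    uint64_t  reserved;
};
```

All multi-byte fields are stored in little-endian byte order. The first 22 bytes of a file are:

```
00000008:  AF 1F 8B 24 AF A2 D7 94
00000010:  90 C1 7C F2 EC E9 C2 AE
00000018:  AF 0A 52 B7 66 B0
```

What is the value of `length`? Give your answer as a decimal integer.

-3460

`length` follows `checksum` (8 B), `n_records` (2 B), so it starts at offset 8 + 2 = 10 and occupies 2 bytes.
Bytes at offsets 10..11: 7C F2.
In little-endian order the low byte comes first in memory.
Reassemble most-significant byte first: F2 7C → 0xF27C.
Top bit is set, so as a signed 16-bit value this is 0xF27C − 2^16 = -3460.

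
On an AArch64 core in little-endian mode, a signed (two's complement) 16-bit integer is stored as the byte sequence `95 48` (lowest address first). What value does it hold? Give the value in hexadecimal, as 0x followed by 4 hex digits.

In little-endian order the low byte comes first in memory.
Reassemble most-significant byte first: 48 95 → 0x4895.

0x4895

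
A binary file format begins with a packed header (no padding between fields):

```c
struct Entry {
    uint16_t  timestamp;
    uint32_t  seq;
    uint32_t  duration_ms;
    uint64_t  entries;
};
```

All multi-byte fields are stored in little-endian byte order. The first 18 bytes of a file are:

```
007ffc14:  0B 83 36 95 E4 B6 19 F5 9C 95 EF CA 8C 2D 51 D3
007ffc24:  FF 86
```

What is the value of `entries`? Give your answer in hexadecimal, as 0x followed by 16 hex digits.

0x86FFD3512D8CCAEF

`entries` follows `timestamp` (2 B), `seq` (4 B), `duration_ms` (4 B), so it starts at offset 2 + 4 + 4 = 10 and occupies 8 bytes.
Bytes at offsets 10..17: EF CA 8C 2D 51 D3 FF 86.
Little-endian: lowest address holds the least-significant byte.
Reassemble most-significant byte first: 86 FF D3 51 2D 8C CA EF → 0x86FFD3512D8CCAEF.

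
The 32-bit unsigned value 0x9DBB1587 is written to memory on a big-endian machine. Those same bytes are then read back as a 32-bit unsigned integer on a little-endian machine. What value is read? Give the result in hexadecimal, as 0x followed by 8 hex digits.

0x8715BB9D

Stored big-endian, the bytes at ascending addresses are 9D BB 15 87.
Read back as little-endian, the first byte is least significant, giving 0x8715BB9D.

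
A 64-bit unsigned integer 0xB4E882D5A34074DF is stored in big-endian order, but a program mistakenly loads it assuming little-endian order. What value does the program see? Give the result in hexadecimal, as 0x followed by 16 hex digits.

Stored big-endian, the bytes at ascending addresses are B4 E8 82 D5 A3 40 74 DF.
Read back as little-endian, the first byte is least significant, giving 0xDF7440A3D582E8B4.

0xDF7440A3D582E8B4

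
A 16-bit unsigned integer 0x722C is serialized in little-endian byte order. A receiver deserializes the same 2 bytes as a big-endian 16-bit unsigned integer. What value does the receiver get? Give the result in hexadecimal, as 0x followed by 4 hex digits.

0x2C72

Stored little-endian, the bytes at ascending addresses are 2C 72.
Read back as big-endian, the last byte is least significant, giving 0x2C72.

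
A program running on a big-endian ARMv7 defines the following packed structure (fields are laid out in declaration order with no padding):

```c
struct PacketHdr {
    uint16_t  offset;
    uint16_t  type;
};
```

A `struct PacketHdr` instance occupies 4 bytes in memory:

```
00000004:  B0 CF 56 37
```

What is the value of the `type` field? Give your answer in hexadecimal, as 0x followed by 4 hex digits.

0x5637

`type` follows `offset` (2 bytes), so it starts at byte offset 2 and occupies 2 bytes.
Bytes at offsets 2..3: 56 37.
In big-endian order the high byte comes first in memory.
The bytes are already most-significant first: 0x5637.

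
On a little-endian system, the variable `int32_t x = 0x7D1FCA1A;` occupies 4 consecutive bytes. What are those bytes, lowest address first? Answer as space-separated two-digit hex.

1A CA 1F 7D

Split into bytes (most-significant first): 7D 1F CA 1A.
Little-endian: lowest address holds the least-significant byte.
So at ascending addresses the bytes are 1A CA 1F 7D.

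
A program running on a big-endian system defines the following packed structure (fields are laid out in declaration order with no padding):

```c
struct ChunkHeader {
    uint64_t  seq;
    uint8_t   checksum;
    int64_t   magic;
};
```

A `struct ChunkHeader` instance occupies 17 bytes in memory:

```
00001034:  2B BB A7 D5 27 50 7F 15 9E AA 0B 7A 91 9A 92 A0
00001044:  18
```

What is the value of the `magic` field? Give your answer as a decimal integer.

`magic` follows `seq` (8 B), `checksum` (1 B), so it starts at offset 8 + 1 = 9 and occupies 8 bytes.
Bytes at offsets 9..16: AA 0B 7A 91 9A 92 A0 18.
Big-endian: lowest address holds the most-significant byte.
The bytes are already most-significant first: 0xAA0B7A919A92A018.
Top bit is set, so as a signed 64-bit value this is 0xAA0B7A919A92A018 − 2^64 = -6193722096735838184.

-6193722096735838184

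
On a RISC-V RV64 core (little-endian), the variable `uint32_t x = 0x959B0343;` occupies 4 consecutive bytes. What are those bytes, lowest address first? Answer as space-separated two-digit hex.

Split into bytes (most-significant first): 95 9B 03 43.
Little-endian: lowest address holds the least-significant byte.
So at ascending addresses the bytes are 43 03 9B 95.

43 03 9B 95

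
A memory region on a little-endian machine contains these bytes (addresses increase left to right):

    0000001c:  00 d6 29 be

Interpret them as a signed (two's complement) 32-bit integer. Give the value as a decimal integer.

Little-endian: lowest address holds the least-significant byte.
Reassemble most-significant byte first: BE 29 D6 00 → 0xBE29D600.
Top bit is set, so as a signed 32-bit value this is 0xBE29D600 − 2^32 = -1104554496.

-1104554496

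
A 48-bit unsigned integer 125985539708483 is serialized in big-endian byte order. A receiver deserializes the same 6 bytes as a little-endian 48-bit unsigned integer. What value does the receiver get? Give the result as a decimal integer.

125985539708483 in 48-bit hexadecimal is 0x72954B575643.
Stored big-endian, the bytes at ascending addresses are 72 95 4B 57 56 43.
Read back as little-endian, the first byte is least significant, giving 0x4356574B9572.
0x4356574B9572 = 74038110819698.

74038110819698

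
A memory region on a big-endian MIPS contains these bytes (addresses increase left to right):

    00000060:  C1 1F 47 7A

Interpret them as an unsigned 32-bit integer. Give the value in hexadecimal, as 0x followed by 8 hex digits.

Big-endian stores the most-significant byte at the lowest address.
The bytes are already most-significant first: 0xC11F477A.

0xC11F477A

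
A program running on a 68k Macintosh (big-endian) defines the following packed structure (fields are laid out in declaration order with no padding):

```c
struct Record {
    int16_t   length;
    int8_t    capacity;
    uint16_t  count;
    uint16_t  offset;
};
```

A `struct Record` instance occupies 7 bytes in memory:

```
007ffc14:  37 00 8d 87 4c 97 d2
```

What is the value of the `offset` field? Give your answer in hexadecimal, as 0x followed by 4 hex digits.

`offset` follows `length` (2 B), `capacity` (1 B), `count` (2 B), so it starts at offset 2 + 1 + 2 = 5 and occupies 2 bytes.
Bytes at offsets 5..6: 97 D2.
Big-endian: lowest address holds the most-significant byte.
The bytes are already most-significant first: 0x97D2.

0x97D2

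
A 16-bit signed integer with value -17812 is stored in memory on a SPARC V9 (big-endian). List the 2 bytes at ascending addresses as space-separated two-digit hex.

BA 6C

Two's complement of -17812 in 16 bits: 17812 = 0x4594; invert → 0xBA6B; add 1 → 0xBA6C.
Split into bytes (most-significant first): BA 6C.
Big-endian stores the most-significant byte at the lowest address.
So the memory order matches the most-significant-first order: BA 6C.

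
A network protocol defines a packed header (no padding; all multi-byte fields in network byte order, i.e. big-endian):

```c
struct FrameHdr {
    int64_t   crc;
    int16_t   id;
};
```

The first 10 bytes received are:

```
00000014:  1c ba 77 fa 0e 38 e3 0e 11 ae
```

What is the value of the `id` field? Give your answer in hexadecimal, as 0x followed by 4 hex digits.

0x11AE

`id` follows `crc` (8 bytes), so it starts at byte offset 8 and occupies 2 bytes.
Bytes at offsets 8..9: 11 AE.
Big-endian: lowest address holds the most-significant byte.
The bytes are already most-significant first: 0x11AE.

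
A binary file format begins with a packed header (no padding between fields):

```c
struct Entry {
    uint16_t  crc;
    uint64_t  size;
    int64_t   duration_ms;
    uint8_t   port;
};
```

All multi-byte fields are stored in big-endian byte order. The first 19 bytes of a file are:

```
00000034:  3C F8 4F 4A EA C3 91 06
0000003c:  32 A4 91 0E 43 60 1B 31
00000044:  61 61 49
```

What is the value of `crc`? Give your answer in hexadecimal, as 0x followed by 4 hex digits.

`crc` is the first field, at byte offset 0, occupying 2 bytes.
Bytes at offsets 0..1: 3C F8.
Big-endian stores the most-significant byte at the lowest address.
The bytes are already most-significant first: 0x3CF8.

0x3CF8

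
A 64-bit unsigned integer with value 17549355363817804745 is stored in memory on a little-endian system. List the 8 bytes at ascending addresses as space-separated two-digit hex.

17549355363817804745 in hexadecimal, padded to 64 bits, is 0xF38BD5B91174D3C9.
Split into bytes (most-significant first): F3 8B D5 B9 11 74 D3 C9.
In little-endian order the low byte comes first in memory.
So at ascending addresses the bytes are C9 D3 74 11 B9 D5 8B F3.

C9 D3 74 11 B9 D5 8B F3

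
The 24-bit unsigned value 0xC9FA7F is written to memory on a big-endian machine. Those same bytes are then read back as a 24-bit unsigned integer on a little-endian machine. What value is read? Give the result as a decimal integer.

8387273

Stored big-endian, the bytes at ascending addresses are C9 FA 7F.
Read back as little-endian, the first byte is least significant, giving 0x7FFAC9.
0x7FFAC9 = 8387273.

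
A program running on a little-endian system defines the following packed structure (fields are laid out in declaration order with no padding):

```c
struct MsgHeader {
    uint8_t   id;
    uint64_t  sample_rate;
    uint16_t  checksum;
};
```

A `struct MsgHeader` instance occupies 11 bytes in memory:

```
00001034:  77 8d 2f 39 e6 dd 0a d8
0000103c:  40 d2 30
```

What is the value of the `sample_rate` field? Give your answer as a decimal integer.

`sample_rate` follows `id` (1 byte), so it starts at byte offset 1 and occupies 8 bytes.
Bytes at offsets 1..8: 8D 2F 39 E6 DD 0A D8 40.
Little-endian stores the least-significant byte at the lowest address.
Reassemble most-significant byte first: 40 D8 0A DD E6 39 2F 8D → 0x40D80ADDE6392F8D.
0x40D80ADDE6392F8D = 4672496561563447181.

4672496561563447181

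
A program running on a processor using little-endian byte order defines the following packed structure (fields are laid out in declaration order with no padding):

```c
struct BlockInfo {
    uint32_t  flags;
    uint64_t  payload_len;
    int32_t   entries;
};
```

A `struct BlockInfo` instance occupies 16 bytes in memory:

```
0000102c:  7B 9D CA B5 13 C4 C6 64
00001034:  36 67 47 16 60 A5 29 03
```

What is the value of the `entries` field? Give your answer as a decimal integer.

`entries` follows `flags` (4 B), `payload_len` (8 B), so it starts at offset 4 + 8 = 12 and occupies 4 bytes.
Bytes at offsets 12..15: 60 A5 29 03.
Little-endian: lowest address holds the least-significant byte.
Reassemble most-significant byte first: 03 29 A5 60 → 0x0329A560.
0x0329A560 = 53060960.

53060960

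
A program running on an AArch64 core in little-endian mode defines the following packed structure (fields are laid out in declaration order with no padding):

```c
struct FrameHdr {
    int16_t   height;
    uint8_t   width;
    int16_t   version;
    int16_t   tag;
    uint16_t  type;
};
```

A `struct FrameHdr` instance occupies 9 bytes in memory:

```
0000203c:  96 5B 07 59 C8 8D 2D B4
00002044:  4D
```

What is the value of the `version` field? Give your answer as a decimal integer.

`version` follows `height` (2 B), `width` (1 B), so it starts at offset 2 + 1 = 3 and occupies 2 bytes.
Bytes at offsets 3..4: 59 C8.
In little-endian order the low byte comes first in memory.
Reassemble most-significant byte first: C8 59 → 0xC859.
Top bit is set, so as a signed 16-bit value this is 0xC859 − 2^16 = -14247.

-14247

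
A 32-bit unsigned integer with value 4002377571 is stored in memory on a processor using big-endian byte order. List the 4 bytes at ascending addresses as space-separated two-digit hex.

EE 8F 6F 63

4002377571 in hexadecimal, padded to 32 bits, is 0xEE8F6F63.
Split into bytes (most-significant first): EE 8F 6F 63.
Big-endian: lowest address holds the most-significant byte.
So the memory order matches the most-significant-first order: EE 8F 6F 63.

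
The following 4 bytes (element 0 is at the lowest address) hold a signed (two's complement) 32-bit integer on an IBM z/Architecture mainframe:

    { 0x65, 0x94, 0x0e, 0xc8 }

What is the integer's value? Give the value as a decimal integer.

In big-endian order the high byte comes first in memory.
The bytes are already most-significant first: 0x65940EC8.
0x65940EC8 = 1704201928.

1704201928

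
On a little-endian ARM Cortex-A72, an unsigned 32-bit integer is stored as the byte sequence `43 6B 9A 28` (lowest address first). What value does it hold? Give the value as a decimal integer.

Little-endian stores the least-significant byte at the lowest address.
Reassemble most-significant byte first: 28 9A 6B 43 → 0x289A6B43.
0x289A6B43 = 681208643.

681208643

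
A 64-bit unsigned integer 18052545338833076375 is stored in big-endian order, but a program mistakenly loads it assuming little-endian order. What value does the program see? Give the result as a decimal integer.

18052545338833076375 in 64-bit hexadecimal is 0xFA878656D4C78097.
Stored big-endian, the bytes at ascending addresses are FA 87 86 56 D4 C7 80 97.
Read back as little-endian, the first byte is least significant, giving 0x9780C7D4568687FA.
0x9780C7D4568687FA = 10916945211544733690.

10916945211544733690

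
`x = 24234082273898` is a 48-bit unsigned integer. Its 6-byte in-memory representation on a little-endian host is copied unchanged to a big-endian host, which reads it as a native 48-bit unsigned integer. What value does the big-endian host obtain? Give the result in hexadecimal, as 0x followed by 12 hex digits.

24234082273898 in 48-bit hexadecimal is 0x160A6FDD8A6A.
Stored little-endian, the bytes at ascending addresses are 6A 8A DD 6F 0A 16.
Read back as big-endian, the last byte is least significant, giving 0x6A8ADD6F0A16.

0x6A8ADD6F0A16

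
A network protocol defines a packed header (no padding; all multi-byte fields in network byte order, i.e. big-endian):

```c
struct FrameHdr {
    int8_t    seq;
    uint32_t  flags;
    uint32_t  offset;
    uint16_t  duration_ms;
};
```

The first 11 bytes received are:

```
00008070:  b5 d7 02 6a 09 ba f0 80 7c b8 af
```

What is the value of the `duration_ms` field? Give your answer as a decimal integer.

47279

`duration_ms` follows `seq` (1 B), `flags` (4 B), `offset` (4 B), so it starts at offset 1 + 4 + 4 = 9 and occupies 2 bytes.
Bytes at offsets 9..10: B8 AF.
Big-endian stores the most-significant byte at the lowest address.
The bytes are already most-significant first: 0xB8AF.
0xB8AF = 47279.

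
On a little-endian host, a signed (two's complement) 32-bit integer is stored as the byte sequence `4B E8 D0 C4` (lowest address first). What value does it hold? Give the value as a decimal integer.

In little-endian order the low byte comes first in memory.
Reassemble most-significant byte first: C4 D0 E8 4B → 0xC4D0E84B.
Top bit is set, so as a signed 32-bit value this is 0xC4D0E84B − 2^32 = -992942005.

-992942005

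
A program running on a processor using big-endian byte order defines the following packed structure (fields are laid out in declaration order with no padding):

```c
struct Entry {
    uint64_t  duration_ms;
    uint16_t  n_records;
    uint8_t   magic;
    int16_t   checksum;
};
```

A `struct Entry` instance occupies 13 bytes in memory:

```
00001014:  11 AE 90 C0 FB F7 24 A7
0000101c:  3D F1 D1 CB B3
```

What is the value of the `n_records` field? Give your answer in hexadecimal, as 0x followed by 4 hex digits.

`n_records` follows `duration_ms` (8 bytes), so it starts at byte offset 8 and occupies 2 bytes.
Bytes at offsets 8..9: 3D F1.
In big-endian order the high byte comes first in memory.
The bytes are already most-significant first: 0x3DF1.

0x3DF1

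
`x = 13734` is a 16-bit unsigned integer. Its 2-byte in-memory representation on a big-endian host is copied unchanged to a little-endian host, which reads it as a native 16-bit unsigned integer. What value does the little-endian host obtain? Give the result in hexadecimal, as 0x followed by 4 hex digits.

0xA635

13734 in 16-bit hexadecimal is 0x35A6.
Stored big-endian, the bytes at ascending addresses are 35 A6.
Read back as little-endian, the first byte is least significant, giving 0xA635.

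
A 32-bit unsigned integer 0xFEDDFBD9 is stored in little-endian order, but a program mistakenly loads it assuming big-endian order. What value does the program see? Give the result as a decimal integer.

Stored little-endian, the bytes at ascending addresses are D9 FB DD FE.
Read back as big-endian, the last byte is least significant, giving 0xD9FBDDFE.
0xD9FBDDFE = 3657162238.

3657162238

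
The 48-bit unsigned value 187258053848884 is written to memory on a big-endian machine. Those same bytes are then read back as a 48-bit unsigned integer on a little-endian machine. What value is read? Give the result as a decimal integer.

58204447395754

187258053848884 in 48-bit hexadecimal is 0xAA4F69C7EF34.
Stored big-endian, the bytes at ascending addresses are AA 4F 69 C7 EF 34.
Read back as little-endian, the first byte is least significant, giving 0x34EFC7694FAA.
0x34EFC7694FAA = 58204447395754.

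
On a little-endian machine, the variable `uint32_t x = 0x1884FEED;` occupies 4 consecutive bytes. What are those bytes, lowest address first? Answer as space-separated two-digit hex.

Split into bytes (most-significant first): 18 84 FE ED.
Little-endian stores the least-significant byte at the lowest address.
So at ascending addresses the bytes are ED FE 84 18.

ED FE 84 18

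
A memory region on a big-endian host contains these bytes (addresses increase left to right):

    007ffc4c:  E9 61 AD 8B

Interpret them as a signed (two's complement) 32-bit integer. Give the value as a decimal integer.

In big-endian order the high byte comes first in memory.
The bytes are already most-significant first: 0xE961AD8B.
Top bit is set, so as a signed 32-bit value this is 0xE961AD8B − 2^32 = -379474549.

-379474549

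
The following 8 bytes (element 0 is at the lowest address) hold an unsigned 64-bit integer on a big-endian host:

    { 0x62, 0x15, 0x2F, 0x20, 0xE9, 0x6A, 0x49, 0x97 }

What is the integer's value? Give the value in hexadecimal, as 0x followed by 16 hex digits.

0x62152F20E96A4997

In big-endian order the high byte comes first in memory.
The bytes are already most-significant first: 0x62152F20E96A4997.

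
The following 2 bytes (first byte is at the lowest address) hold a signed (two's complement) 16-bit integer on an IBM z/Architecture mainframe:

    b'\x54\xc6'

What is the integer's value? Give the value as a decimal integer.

Big-endian stores the most-significant byte at the lowest address.
The bytes are already most-significant first: 0x54C6.
0x54C6 = 21702.

21702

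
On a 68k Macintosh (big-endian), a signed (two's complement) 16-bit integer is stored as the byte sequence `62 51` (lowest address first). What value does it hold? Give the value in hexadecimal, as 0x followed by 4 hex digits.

In big-endian order the high byte comes first in memory.
The bytes are already most-significant first: 0x6251.

0x6251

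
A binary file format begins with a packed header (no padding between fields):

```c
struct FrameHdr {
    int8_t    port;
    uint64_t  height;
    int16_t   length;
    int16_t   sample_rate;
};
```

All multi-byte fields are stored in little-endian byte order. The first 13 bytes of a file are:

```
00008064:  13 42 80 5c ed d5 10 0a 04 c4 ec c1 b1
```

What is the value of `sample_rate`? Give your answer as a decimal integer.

`sample_rate` follows `port` (1 B), `height` (8 B), `length` (2 B), so it starts at offset 1 + 8 + 2 = 11 and occupies 2 bytes.
Bytes at offsets 11..12: C1 B1.
In little-endian order the low byte comes first in memory.
Reassemble most-significant byte first: B1 C1 → 0xB1C1.
Top bit is set, so as a signed 16-bit value this is 0xB1C1 − 2^16 = -20031.

-20031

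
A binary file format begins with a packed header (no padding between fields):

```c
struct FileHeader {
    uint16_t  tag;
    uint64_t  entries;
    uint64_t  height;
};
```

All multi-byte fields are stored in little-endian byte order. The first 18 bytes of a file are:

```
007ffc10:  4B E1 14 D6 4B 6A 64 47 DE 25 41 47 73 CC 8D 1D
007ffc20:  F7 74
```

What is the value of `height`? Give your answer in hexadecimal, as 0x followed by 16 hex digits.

0x74F71D8DCC734741

`height` follows `tag` (2 B), `entries` (8 B), so it starts at offset 2 + 8 = 10 and occupies 8 bytes.
Bytes at offsets 10..17: 41 47 73 CC 8D 1D F7 74.
Little-endian stores the least-significant byte at the lowest address.
Reassemble most-significant byte first: 74 F7 1D 8D CC 73 47 41 → 0x74F71D8DCC734741.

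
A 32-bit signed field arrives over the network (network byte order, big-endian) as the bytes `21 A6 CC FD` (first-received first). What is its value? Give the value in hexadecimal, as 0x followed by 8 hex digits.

0x21A6CCFD

Big-endian stores the most-significant byte at the lowest address.
The bytes are already most-significant first: 0x21A6CCFD.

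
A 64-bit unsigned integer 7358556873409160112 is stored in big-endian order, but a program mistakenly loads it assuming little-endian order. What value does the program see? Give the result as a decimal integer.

12746048084217699942

7358556873409160112 in 64-bit hexadecimal is 0x661ED87D330FE3B0.
Stored big-endian, the bytes at ascending addresses are 66 1E D8 7D 33 0F E3 B0.
Read back as little-endian, the first byte is least significant, giving 0xB0E30F337DD81E66.
0xB0E30F337DD81E66 = 12746048084217699942.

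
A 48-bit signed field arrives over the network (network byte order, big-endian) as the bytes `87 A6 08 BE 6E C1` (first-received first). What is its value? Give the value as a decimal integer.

-132327795691839

Big-endian: lowest address holds the most-significant byte.
The bytes are already most-significant first: 0x87A608BE6EC1.
Top bit is set, so as a signed 48-bit value this is 0x87A608BE6EC1 − 2^48 = -132327795691839.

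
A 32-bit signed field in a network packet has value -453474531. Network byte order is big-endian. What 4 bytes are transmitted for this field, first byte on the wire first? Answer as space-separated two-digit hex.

Two's complement of -453474531 in 32 bits: 453474531 = 0x1B0778E3; invert → 0xE4F8871C; add 1 → 0xE4F8871D.
Split into bytes (most-significant first): E4 F8 87 1D.
Big-endian stores the most-significant byte at the lowest address.
So the memory order matches the most-significant-first order: E4 F8 87 1D.

E4 F8 87 1D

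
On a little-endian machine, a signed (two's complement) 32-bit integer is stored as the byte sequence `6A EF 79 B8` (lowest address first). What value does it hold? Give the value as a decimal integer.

Little-endian stores the least-significant byte at the lowest address.
Reassemble most-significant byte first: B8 79 EF 6A → 0xB879EF6A.
Top bit is set, so as a signed 32-bit value this is 0xB879EF6A − 2^32 = -1199968406.

-1199968406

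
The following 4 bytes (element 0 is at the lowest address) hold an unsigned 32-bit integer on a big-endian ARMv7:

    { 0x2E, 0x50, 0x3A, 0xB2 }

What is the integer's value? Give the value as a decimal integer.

777009842

Big-endian: lowest address holds the most-significant byte.
The bytes are already most-significant first: 0x2E503AB2.
0x2E503AB2 = 777009842.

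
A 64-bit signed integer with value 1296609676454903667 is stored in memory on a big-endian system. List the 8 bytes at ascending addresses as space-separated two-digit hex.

1296609676454903667 in hexadecimal, padded to 64 bits, is 0x11FE7BA1896DBF73.
Split into bytes (most-significant first): 11 FE 7B A1 89 6D BF 73.
Big-endian stores the most-significant byte at the lowest address.
So the memory order matches the most-significant-first order: 11 FE 7B A1 89 6D BF 73.

11 FE 7B A1 89 6D BF 73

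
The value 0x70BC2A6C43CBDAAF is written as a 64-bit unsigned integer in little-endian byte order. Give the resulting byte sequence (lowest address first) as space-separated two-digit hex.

Split into bytes (most-significant first): 70 BC 2A 6C 43 CB DA AF.
Little-endian stores the least-significant byte at the lowest address.
So at ascending addresses the bytes are AF DA CB 43 6C 2A BC 70.

AF DA CB 43 6C 2A BC 70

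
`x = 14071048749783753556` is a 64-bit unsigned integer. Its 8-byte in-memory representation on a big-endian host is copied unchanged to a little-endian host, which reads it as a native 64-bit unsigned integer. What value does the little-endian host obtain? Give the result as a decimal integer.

14071048749783753556 in 64-bit hexadecimal is 0xC34668494C10A354.
Stored big-endian, the bytes at ascending addresses are C3 46 68 49 4C 10 A3 54.
Read back as little-endian, the first byte is least significant, giving 0x54A3104C496846C3.
0x54A3104C496846C3 = 6098736240224913091.

6098736240224913091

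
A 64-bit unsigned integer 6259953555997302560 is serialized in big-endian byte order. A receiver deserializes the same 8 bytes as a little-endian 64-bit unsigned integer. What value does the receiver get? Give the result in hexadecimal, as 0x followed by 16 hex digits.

0x209FA9AF97D2DF56

6259953555997302560 in 64-bit hexadecimal is 0x56DFD297AFA99F20.
Stored big-endian, the bytes at ascending addresses are 56 DF D2 97 AF A9 9F 20.
Read back as little-endian, the first byte is least significant, giving 0x209FA9AF97D2DF56.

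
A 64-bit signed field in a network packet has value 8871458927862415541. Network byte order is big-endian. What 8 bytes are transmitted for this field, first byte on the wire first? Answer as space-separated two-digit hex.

8871458927862415541 in hexadecimal, padded to 64 bits, is 0x7B1DC0E452B500B5.
Split into bytes (most-significant first): 7B 1D C0 E4 52 B5 00 B5.
Big-endian: lowest address holds the most-significant byte.
So the memory order matches the most-significant-first order: 7B 1D C0 E4 52 B5 00 B5.

7B 1D C0 E4 52 B5 00 B5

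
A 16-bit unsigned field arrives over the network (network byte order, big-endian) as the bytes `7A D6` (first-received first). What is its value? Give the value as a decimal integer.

In big-endian order the high byte comes first in memory.
The bytes are already most-significant first: 0x7AD6.
0x7AD6 = 31446.

31446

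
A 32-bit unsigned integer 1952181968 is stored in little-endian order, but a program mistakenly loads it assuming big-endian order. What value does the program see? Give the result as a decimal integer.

1952181968 in 32-bit hexadecimal is 0x745BEED0.
Stored little-endian, the bytes at ascending addresses are D0 EE 5B 74.
Read back as big-endian, the last byte is least significant, giving 0xD0EE5B74.
0xD0EE5B74 = 3505281908.

3505281908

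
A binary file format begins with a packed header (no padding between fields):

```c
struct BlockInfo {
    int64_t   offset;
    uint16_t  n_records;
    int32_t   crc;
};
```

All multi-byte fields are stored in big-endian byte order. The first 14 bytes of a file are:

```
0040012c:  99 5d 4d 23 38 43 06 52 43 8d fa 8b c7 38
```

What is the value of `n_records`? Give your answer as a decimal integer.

17293

`n_records` follows `offset` (8 bytes), so it starts at byte offset 8 and occupies 2 bytes.
Bytes at offsets 8..9: 43 8D.
Big-endian: lowest address holds the most-significant byte.
The bytes are already most-significant first: 0x438D.
0x438D = 17293.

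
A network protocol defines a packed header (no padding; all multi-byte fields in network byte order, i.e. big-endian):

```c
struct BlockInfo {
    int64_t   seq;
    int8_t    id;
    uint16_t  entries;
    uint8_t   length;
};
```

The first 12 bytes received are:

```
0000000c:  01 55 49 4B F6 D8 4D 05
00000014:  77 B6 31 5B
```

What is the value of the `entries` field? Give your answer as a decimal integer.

`entries` follows `seq` (8 B), `id` (1 B), so it starts at offset 8 + 1 = 9 and occupies 2 bytes.
Bytes at offsets 9..10: B6 31.
Big-endian: lowest address holds the most-significant byte.
The bytes are already most-significant first: 0xB631.
0xB631 = 46641.

46641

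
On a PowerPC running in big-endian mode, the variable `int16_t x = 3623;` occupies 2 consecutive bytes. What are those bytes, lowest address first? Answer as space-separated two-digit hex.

0E 27

3623 in hexadecimal, padded to 16 bits, is 0x0E27.
Split into bytes (most-significant first): 0E 27.
Big-endian: lowest address holds the most-significant byte.
So the memory order matches the most-significant-first order: 0E 27.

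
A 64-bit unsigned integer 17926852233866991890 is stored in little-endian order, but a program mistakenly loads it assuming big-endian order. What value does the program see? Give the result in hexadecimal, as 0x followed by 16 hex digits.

0x12598F4C20F9C8F8

17926852233866991890 in 64-bit hexadecimal is 0xF8C8F9204C8F5912.
Stored little-endian, the bytes at ascending addresses are 12 59 8F 4C 20 F9 C8 F8.
Read back as big-endian, the last byte is least significant, giving 0x12598F4C20F9C8F8.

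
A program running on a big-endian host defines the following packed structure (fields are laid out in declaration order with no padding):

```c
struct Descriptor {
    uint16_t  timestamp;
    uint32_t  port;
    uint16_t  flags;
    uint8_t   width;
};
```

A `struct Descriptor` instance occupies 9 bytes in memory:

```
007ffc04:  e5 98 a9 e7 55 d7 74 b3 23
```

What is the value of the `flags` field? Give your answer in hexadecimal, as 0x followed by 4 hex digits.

`flags` follows `timestamp` (2 B), `port` (4 B), so it starts at offset 2 + 4 = 6 and occupies 2 bytes.
Bytes at offsets 6..7: 74 B3.
In big-endian order the high byte comes first in memory.
The bytes are already most-significant first: 0x74B3.

0x74B3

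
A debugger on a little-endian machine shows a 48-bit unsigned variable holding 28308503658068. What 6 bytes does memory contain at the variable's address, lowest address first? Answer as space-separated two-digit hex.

54 FE 4D 16 BF 19

28308503658068 in hexadecimal, padded to 48 bits, is 0x19BF164DFE54.
Split into bytes (most-significant first): 19 BF 16 4D FE 54.
In little-endian order the low byte comes first in memory.
So at ascending addresses the bytes are 54 FE 4D 16 BF 19.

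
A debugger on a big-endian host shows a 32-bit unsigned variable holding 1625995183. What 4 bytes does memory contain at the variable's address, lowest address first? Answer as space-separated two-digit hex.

60 EA B7 AF

1625995183 in hexadecimal, padded to 32 bits, is 0x60EAB7AF.
Split into bytes (most-significant first): 60 EA B7 AF.
Big-endian stores the most-significant byte at the lowest address.
So the memory order matches the most-significant-first order: 60 EA B7 AF.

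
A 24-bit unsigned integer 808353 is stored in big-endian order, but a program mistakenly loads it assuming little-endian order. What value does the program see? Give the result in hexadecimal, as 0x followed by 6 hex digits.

0xA1550C

808353 in 24-bit hexadecimal is 0x0C55A1.
Stored big-endian, the bytes at ascending addresses are 0C 55 A1.
Read back as little-endian, the first byte is least significant, giving 0xA1550C.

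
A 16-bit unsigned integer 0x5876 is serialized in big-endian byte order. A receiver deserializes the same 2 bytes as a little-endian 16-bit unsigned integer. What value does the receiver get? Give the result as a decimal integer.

30296

Stored big-endian, the bytes at ascending addresses are 58 76.
Read back as little-endian, the first byte is least significant, giving 0x7658.
0x7658 = 30296.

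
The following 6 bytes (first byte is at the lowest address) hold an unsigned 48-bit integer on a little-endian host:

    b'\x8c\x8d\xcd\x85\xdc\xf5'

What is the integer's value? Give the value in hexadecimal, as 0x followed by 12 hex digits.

Little-endian stores the least-significant byte at the lowest address.
Reassemble most-significant byte first: F5 DC 85 CD 8D 8C → 0xF5DC85CD8D8C.

0xF5DC85CD8D8C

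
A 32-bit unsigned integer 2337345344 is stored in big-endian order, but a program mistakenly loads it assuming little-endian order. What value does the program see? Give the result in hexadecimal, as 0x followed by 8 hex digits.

2337345344 in 32-bit hexadecimal is 0x8B510F40.
Stored big-endian, the bytes at ascending addresses are 8B 51 0F 40.
Read back as little-endian, the first byte is least significant, giving 0x400F518B.

0x400F518B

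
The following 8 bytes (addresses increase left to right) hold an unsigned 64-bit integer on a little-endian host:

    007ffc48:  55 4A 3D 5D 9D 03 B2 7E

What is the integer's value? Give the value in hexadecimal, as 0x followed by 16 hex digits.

0x7EB2039D5D3D4A55

Little-endian: lowest address holds the least-significant byte.
Reassemble most-significant byte first: 7E B2 03 9D 5D 3D 4A 55 → 0x7EB2039D5D3D4A55.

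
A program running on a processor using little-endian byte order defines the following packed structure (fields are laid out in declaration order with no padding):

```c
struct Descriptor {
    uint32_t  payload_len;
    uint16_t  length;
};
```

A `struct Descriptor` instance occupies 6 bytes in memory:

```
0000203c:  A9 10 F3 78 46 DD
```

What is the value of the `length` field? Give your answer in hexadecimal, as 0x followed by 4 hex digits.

0xDD46

`length` follows `payload_len` (4 bytes), so it starts at byte offset 4 and occupies 2 bytes.
Bytes at offsets 4..5: 46 DD.
Little-endian stores the least-significant byte at the lowest address.
Reassemble most-significant byte first: DD 46 → 0xDD46.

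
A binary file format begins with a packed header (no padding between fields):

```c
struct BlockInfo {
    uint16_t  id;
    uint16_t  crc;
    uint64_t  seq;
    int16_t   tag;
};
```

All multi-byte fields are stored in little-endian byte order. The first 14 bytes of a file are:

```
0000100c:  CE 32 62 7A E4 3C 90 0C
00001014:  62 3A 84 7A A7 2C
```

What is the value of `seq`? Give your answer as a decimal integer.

`seq` follows `id` (2 B), `crc` (2 B), so it starts at offset 2 + 2 = 4 and occupies 8 bytes.
Bytes at offsets 4..11: E4 3C 90 0C 62 3A 84 7A.
Little-endian: lowest address holds the least-significant byte.
Reassemble most-significant byte first: 7A 84 3A 62 0C 90 3C E4 → 0x7A843A620C903CE4.
0x7A843A620C903CE4 = 8828245362345000164.

8828245362345000164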